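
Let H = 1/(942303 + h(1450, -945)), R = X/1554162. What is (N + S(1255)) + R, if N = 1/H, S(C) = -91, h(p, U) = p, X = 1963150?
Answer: 733302792197/777081 ≈ 9.4366e+5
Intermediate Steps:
R = 981575/777081 (R = 1963150/1554162 = 1963150*(1/1554162) = 981575/777081 ≈ 1.2632)
H = 1/943753 (H = 1/(942303 + 1450) = 1/943753 ≈ 1.0596e-6)
N = 943753 (N = 1/(1/943753) = 943753)
(N + S(1255)) + R = (943753 - 91) + 981575/777081 = 943662 + 981575/777081 = 733302792197/777081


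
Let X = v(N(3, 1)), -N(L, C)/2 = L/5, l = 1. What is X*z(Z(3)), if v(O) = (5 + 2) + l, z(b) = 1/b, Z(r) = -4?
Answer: -2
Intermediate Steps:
N(L, C) = -2*L/5
v(O) = 8 (v(O) = (5 + 2) + 1 = 7 + 1 = 8)
X = 8
X*z(Z(3)) = 8/(-4) = 8*(-1/4) = -2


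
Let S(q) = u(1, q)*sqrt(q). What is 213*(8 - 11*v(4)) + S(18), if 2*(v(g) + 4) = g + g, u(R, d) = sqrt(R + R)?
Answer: 1710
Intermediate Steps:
u(R, d) = sqrt(2)*sqrt(R) (u(R, d) = sqrt(2*R) = sqrt(2)*sqrt(R))
v(g) = -4 + g (v(g) = -4 + (g + g)/2 = -4 + (2*g)/2 = -4 + g)
S(q) = sqrt(2)*sqrt(q) (S(q) = (sqrt(2)*sqrt(1))*sqrt(q) = (sqrt(2)*1)*sqrt(q) = sqrt(2)*sqrt(q))
213*(8 - 11*v(4)) + S(18) = 213*(8 - 11*(-4 + 4)) + sqrt(2)*sqrt(18) = 213*(8 - 11*0) + sqrt(2)*(3*sqrt(2)) = 213*(8 + 0) + 6 = 213*8 + 6 = 1704 + 6 = 1710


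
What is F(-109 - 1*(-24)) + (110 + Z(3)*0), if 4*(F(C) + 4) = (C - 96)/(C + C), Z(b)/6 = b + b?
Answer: 72261/680 ≈ 106.27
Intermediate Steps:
Z(b) = 12*b (Z(b) = 6*(b + b) = 6*(2*b) = 12*b)
F(C) = -4 + (-96 + C)/(8*C) (F(C) = -4 + ((C - 96)/(C + C))/4 = -4 + ((-96 + C)/((2*C)))/4 = -4 + ((-96 + C)*(1/(2*C)))/4 = -4 + ((-96 + C)/(2*C))/4 = -4 + (-96 + C)/(8*C))
F(-109 - 1*(-24)) + (110 + Z(3)*0) = (-31/8 - 12/(-109 - 1*(-24))) + (110 + (12*3)*0) = (-31/8 - 12/(-109 + 24)) + (110 + 36*0) = (-31/8 - 12/(-85)) + (110 + 0) = (-31/8 - 12*(-1/85)) + 110 = (-31/8 + 12/85) + 110 = -2539/680 + 110 = 72261/680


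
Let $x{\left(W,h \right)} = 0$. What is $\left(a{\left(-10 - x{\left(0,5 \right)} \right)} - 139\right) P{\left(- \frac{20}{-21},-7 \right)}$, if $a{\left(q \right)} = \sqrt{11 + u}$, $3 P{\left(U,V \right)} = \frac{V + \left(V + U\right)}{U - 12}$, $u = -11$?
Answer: $- \frac{19043}{348} \approx -54.721$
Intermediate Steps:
$P{\left(U,V \right)} = \frac{U + 2 V}{3 \left(-12 + U\right)}$ ($P{\left(U,V \right)} = \frac{\left(V + \left(V + U\right)\right) \frac{1}{U - 12}}{3} = \frac{\left(V + \left(U + V\right)\right) \frac{1}{-12 + U}}{3} = \frac{\left(U + 2 V\right) \frac{1}{-12 + U}}{3} = \frac{\frac{1}{-12 + U} \left(U + 2 V\right)}{3} = \frac{U + 2 V}{3 \left(-12 + U\right)}$)
$a{\left(q \right)} = 0$ ($a{\left(q \right)} = \sqrt{11 - 11} = \sqrt{0} = 0$)
$\left(a{\left(-10 - x{\left(0,5 \right)} \right)} - 139\right) P{\left(- \frac{20}{-21},-7 \right)} = \left(0 - 139\right) \frac{- \frac{20}{-21} + 2 \left(-7\right)}{3 \left(-12 - \frac{20}{-21}\right)} = - 139 \frac{\left(-20\right) \left(- \frac{1}{21}\right) - 14}{3 \left(-12 - - \frac{20}{21}\right)} = - 139 \frac{\frac{20}{21} - 14}{3 \left(-12 + \frac{20}{21}\right)} = - 139 \cdot \frac{1}{3} \frac{1}{- \frac{232}{21}} \left(- \frac{274}{21}\right) = - 139 \cdot \frac{1}{3} \left(- \frac{21}{232}\right) \left(- \frac{274}{21}\right) = \left(-139\right) \frac{137}{348} = - \frac{19043}{348}$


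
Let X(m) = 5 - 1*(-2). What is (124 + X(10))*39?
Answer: 5109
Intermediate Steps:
X(m) = 7 (X(m) = 5 + 2 = 7)
(124 + X(10))*39 = (124 + 7)*39 = 131*39 = 5109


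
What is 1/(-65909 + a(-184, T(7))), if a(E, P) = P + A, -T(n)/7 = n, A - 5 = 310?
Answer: -1/65643 ≈ -1.5234e-5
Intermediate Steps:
A = 315 (A = 5 + 310 = 315)
T(n) = -7*n
a(E, P) = 315 + P (a(E, P) = P + 315 = 315 + P)
1/(-65909 + a(-184, T(7))) = 1/(-65909 + (315 - 7*7)) = 1/(-65909 + (315 - 49)) = 1/(-65909 + 266) = 1/(-65643) = -1/65643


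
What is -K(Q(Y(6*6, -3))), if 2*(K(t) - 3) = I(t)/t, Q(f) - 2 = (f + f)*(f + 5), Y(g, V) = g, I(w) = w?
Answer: -7/2 ≈ -3.5000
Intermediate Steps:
Q(f) = 2 + 2*f*(5 + f) (Q(f) = 2 + (f + f)*(f + 5) = 2 + (2*f)*(5 + f) = 2 + 2*f*(5 + f))
K(t) = 7/2 (K(t) = 3 + (t/t)/2 = 3 + (1/2)*1 = 3 + 1/2 = 7/2)
-K(Q(Y(6*6, -3))) = -1*7/2 = -7/2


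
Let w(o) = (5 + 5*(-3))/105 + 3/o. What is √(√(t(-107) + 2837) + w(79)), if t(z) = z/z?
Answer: √(-157605 + 2752281*√2838)/1659 ≈ 7.2949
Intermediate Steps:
t(z) = 1
w(o) = -2/21 + 3/o (w(o) = (5 - 15)*(1/105) + 3/o = -10*1/105 + 3/o = -2/21 + 3/o)
√(√(t(-107) + 2837) + w(79)) = √(√(1 + 2837) + (-2/21 + 3/79)) = √(√2838 + (-2/21 + 3*(1/79))) = √(√2838 + (-2/21 + 3/79)) = √(√2838 - 95/1659) = √(-95/1659 + √2838)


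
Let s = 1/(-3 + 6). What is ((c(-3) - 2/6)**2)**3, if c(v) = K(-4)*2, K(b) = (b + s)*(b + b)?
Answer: 28722900390625/729 ≈ 3.9400e+10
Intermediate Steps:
s = 1/3 ≈ 0.33333
K(b) = 2*b*(1/3 + b) (K(b) = (b + 1/3)*(b + b) = (1/3 + b)*(2*b) = 2*b*(1/3 + b))
c(v) = 176/3 (c(v) = ((2/3)*(-4)*(1 + 3*(-4)))*2 = ((2/3)*(-4)*(1 - 12))*2 = ((2/3)*(-4)*(-11))*2 = (88/3)*2 = 176/3)
((c(-3) - 2/6)**2)**3 = ((176/3 - 2/6)**2)**3 = ((176/3 - 2*1/6)**2)**3 = ((176/3 - 1/3)**2)**3 = ((175/3)**2)**3 = (30625/9)**3 = 28722900390625/729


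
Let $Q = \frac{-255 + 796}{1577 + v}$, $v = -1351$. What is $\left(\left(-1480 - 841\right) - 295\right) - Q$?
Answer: $- \frac{591757}{226} \approx -2618.4$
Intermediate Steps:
$Q = \frac{541}{226}$ ($Q = \frac{-255 + 796}{1577 - 1351} = \frac{541}{226} \approx 2.3938$)
$\left(\left(-1480 - 841\right) - 295\right) - Q = \left(\left(-1480 - 841\right) - 295\right) - \frac{541}{226} = \left(-2321 - 295\right) - \frac{541}{226} = -2616 - \frac{541}{226} = - \frac{591757}{226}$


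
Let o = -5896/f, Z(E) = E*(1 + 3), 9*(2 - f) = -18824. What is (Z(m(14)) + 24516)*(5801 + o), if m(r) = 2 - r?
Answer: 1336556890452/9421 ≈ 1.4187e+8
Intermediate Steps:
f = 18842/9 (f = 2 - ⅑*(-18824) = 2 + 18824/9 = 18842/9 ≈ 2093.6)
Z(E) = 4*E (Z(E) = E*4 = 4*E)
o = -26532/9421 (o = -5896/18842/9 = -5896*9/18842 = -1*26532/9421 = -26532/9421 ≈ -2.8163)
(Z(m(14)) + 24516)*(5801 + o) = (4*(2 - 1*14) + 24516)*(5801 - 26532/9421) = (4*(2 - 14) + 24516)*(54624689/9421) = (4*(-12) + 24516)*(54624689/9421) = (-48 + 24516)*(54624689/9421) = 24468*(54624689/9421) = 1336556890452/9421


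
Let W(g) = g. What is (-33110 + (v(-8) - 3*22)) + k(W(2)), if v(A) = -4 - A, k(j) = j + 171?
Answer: -32999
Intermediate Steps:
k(j) = 171 + j
(-33110 + (v(-8) - 3*22)) + k(W(2)) = (-33110 + ((-4 - 1*(-8)) - 3*22)) + (171 + 2) = (-33110 + ((-4 + 8) - 66)) + 173 = (-33110 + (4 - 66)) + 173 = (-33110 - 62) + 173 = -33172 + 173 = -32999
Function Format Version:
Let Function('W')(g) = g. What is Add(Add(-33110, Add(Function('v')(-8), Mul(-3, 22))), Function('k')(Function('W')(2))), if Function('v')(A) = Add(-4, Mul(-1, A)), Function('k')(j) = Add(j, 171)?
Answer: -32999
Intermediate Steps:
Function('k')(j) = Add(171, j)
Add(Add(-33110, Add(Function('v')(-8), Mul(-3, 22))), Function('k')(Function('W')(2))) = Add(Add(-33110, Add(Add(-4, Mul(-1, -8)), Mul(-3, 22))), Add(171, 2)) = Add(Add(-33110, Add(Add(-4, 8), -66)), 173) = Add(Add(-33110, Add(4, -66)), 173) = Add(Add(-33110, -62), 173) = Add(-33172, 173) = -32999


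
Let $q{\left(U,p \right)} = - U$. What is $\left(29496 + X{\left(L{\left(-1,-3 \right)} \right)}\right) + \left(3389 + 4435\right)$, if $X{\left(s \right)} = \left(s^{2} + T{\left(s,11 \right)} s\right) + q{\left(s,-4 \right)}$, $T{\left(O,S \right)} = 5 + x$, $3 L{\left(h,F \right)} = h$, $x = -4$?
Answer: $\frac{335881}{9} \approx 37320.0$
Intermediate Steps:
$L{\left(h,F \right)} = \frac{h}{3}$
$T{\left(O,S \right)} = 1$ ($T{\left(O,S \right)} = 5 - 4 = 1$)
$X{\left(s \right)} = s^{2}$ ($X{\left(s \right)} = \left(s^{2} + 1 s\right) - s = \left(s^{2} + s\right) - s = \left(s + s^{2}\right) - s = s^{2}$)
$\left(29496 + X{\left(L{\left(-1,-3 \right)} \right)}\right) + \left(3389 + 4435\right) = \left(29496 + \left(\frac{1}{3} \left(-1\right)\right)^{2}\right) + \left(3389 + 4435\right) = \left(29496 + \left(- \frac{1}{3}\right)^{2}\right) + 7824 = \left(29496 + \frac{1}{9}\right) + 7824 = \frac{265465}{9} + 7824 = \frac{335881}{9}$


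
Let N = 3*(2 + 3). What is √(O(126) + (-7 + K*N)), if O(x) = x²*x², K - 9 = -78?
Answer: √252046334 ≈ 15876.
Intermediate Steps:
K = -69 (K = 9 - 78 = -69)
N = 15 (N = 3*5 = 15)
O(x) = x⁴
√(O(126) + (-7 + K*N)) = √(126⁴ + (-7 - 69*15)) = √(252047376 + (-7 - 1035)) = √(252047376 - 1042) = √252046334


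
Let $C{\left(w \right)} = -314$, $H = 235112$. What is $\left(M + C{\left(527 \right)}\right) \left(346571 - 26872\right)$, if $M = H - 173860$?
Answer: $19481817662$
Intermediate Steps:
$M = 61252$ ($M = 235112 - 173860 = 61252$)
$\left(M + C{\left(527 \right)}\right) \left(346571 - 26872\right) = \left(61252 - 314\right) \left(346571 - 26872\right) = 60938 \cdot 319699 = 19481817662$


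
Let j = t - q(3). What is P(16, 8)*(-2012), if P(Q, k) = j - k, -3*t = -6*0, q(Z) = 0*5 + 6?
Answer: 28168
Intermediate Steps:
q(Z) = 6 (q(Z) = 0 + 6 = 6)
t = 0 (t = -(-2)*0 = -⅓*0 = 0)
j = -6 (j = 0 - 1*6 = 0 - 6 = -6)
P(Q, k) = -6 - k
P(16, 8)*(-2012) = (-6 - 1*8)*(-2012) = (-6 - 8)*(-2012) = -14*(-2012) = 28168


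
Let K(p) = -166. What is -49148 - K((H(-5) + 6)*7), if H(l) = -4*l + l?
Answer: -48982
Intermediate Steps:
H(l) = -3*l
-49148 - K((H(-5) + 6)*7) = -49148 - 1*(-166) = -49148 + 166 = -48982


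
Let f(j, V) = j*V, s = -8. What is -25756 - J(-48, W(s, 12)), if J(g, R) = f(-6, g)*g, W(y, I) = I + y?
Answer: -11932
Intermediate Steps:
f(j, V) = V*j
J(g, R) = -6*g² (J(g, R) = (g*(-6))*g = (-6*g)*g = -6*g²)
-25756 - J(-48, W(s, 12)) = -25756 - (-6)*(-48)² = -25756 - (-6)*2304 = -25756 - 1*(-13824) = -25756 + 13824 = -11932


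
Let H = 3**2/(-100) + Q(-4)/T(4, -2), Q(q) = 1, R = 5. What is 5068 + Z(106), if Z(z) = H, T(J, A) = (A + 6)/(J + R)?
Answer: 126754/25 ≈ 5070.2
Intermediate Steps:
T(J, A) = (6 + A)/(5 + J) (T(J, A) = (A + 6)/(J + 5) = (6 + A)/(5 + J))
H = 54/25 (H = 3**2/(-100) + 1/((6 - 2)/(5 + 4)) = 9*(-1/100) + 1/(4/9) = -9/100 + 1/((1/9)*4) = -9/100 + 1/(4/9) = -9/100 + 1*(9/4) = -9/100 + 9/4 = 54/25 ≈ 2.1600)
Z(z) = 54/25
5068 + Z(106) = 5068 + 54/25 = 126754/25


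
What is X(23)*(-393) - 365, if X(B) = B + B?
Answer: -18443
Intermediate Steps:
X(B) = 2*B
X(23)*(-393) - 365 = (2*23)*(-393) - 365 = 46*(-393) - 365 = -18078 - 365 = -18443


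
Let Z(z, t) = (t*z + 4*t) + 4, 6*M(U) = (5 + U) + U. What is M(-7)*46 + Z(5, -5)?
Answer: -110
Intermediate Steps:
M(U) = ⅚ + U/3 (M(U) = ((5 + U) + U)/6 = (5 + 2*U)/6 = ⅚ + U/3)
Z(z, t) = 4 + 4*t + t*z (Z(z, t) = (4*t + t*z) + 4 = 4 + 4*t + t*z)
M(-7)*46 + Z(5, -5) = (⅚ + (⅓)*(-7))*46 + (4 + 4*(-5) - 5*5) = (⅚ - 7/3)*46 + (4 - 20 - 25) = -3/2*46 - 41 = -69 - 41 = -110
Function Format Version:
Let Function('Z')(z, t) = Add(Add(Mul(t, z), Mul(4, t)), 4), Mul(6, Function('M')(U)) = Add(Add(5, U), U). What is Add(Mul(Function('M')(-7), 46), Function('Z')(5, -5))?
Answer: -110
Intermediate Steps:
Function('M')(U) = Add(Rational(5, 6), Mul(Rational(1, 3), U)) (Function('M')(U) = Mul(Rational(1, 6), Add(Add(5, U), U)) = Mul(Rational(1, 6), Add(5, Mul(2, U))) = Add(Rational(5, 6), Mul(Rational(1, 3), U)))
Function('Z')(z, t) = Add(4, Mul(4, t), Mul(t, z)) (Function('Z')(z, t) = Add(Add(Mul(4, t), Mul(t, z)), 4) = Add(4, Mul(4, t), Mul(t, z)))
Add(Mul(Function('M')(-7), 46), Function('Z')(5, -5)) = Add(Mul(Add(Rational(5, 6), Mul(Rational(1, 3), -7)), 46), Add(4, Mul(4, -5), Mul(-5, 5))) = Add(Mul(Add(Rational(5, 6), Rational(-7, 3)), 46), Add(4, -20, -25)) = Add(Mul(Rational(-3, 2), 46), -41) = Add(-69, -41) = -110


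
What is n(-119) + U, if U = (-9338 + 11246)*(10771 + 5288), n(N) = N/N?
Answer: 30640573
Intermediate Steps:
n(N) = 1
U = 30640572 (U = 1908*16059 = 30640572)
n(-119) + U = 1 + 30640572 = 30640573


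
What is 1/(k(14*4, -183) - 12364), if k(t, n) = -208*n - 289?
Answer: 1/25411 ≈ 3.9353e-5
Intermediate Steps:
k(t, n) = -289 - 208*n
1/(k(14*4, -183) - 12364) = 1/((-289 - 208*(-183)) - 12364) = 1/((-289 + 38064) - 12364) = 1/(37775 - 12364) = 1/25411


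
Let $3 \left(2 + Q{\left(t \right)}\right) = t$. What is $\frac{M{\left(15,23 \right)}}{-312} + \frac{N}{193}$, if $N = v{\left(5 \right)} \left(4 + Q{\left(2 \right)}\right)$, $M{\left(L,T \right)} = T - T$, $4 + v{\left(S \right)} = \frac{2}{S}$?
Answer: $- \frac{48}{965} \approx -0.049741$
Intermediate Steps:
$v{\left(S \right)} = -4 + \frac{2}{S}$
$M{\left(L,T \right)} = 0$
$Q{\left(t \right)} = -2 + \frac{t}{3}$
$N = - \frac{48}{5}$ ($N = \left(-4 + \frac{2}{5}\right) \left(4 + \left(-2 + \frac{1}{3} \cdot 2\right)\right) = \left(-4 + 2 \cdot \frac{1}{5}\right) \left(4 + \left(-2 + \frac{2}{3}\right)\right) = \left(-4 + \frac{2}{5}\right) \left(4 - \frac{4}{3}\right) = \left(- \frac{18}{5}\right) \frac{8}{3} = - \frac{48}{5} \approx -9.6$)
$\frac{M{\left(15,23 \right)}}{-312} + \frac{N}{193} = \frac{0}{-312} - \frac{48}{5 \cdot 193} = 0 \left(- \frac{1}{312}\right) - \frac{48}{965} = 0 - \frac{48}{965} = - \frac{48}{965}$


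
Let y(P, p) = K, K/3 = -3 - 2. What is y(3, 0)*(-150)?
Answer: 2250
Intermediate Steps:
K = -15 (K = 3*(-3 - 2) = 3*(-5) = -15)
y(P, p) = -15
y(3, 0)*(-150) = -15*(-150) = 2250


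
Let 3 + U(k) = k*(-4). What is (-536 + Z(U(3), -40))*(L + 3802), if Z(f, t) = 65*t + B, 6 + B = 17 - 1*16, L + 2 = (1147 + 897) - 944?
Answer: -15390900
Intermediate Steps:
L = 1098 (L = -2 + ((1147 + 897) - 944) = -2 + (2044 - 944) = -2 + 1100 = 1098)
U(k) = -3 - 4*k (U(k) = -3 + k*(-4) = -3 - 4*k)
B = -5 (B = -6 + (17 - 1*16) = -6 + (17 - 16) = -6 + 1 = -5)
Z(f, t) = -5 + 65*t (Z(f, t) = 65*t - 5 = -5 + 65*t)
(-536 + Z(U(3), -40))*(L + 3802) = (-536 + (-5 + 65*(-40)))*(1098 + 3802) = (-536 + (-5 - 2600))*4900 = (-536 - 2605)*4900 = -3141*4900 = -15390900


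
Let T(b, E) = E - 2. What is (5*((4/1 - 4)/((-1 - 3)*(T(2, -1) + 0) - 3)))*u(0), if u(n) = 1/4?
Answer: 0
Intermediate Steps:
T(b, E) = -2 + E
u(n) = 1/4
(5*((4/1 - 4)/((-1 - 3)*(T(2, -1) + 0) - 3)))*u(0) = (5*((4/1 - 4)/((-1 - 3)*((-2 - 1) + 0) - 3)))*(1/4) = (5*((4*1 - 4)/(-4*(-3 + 0) - 3)))*(1/4) = (5*((4 - 4)/(-4*(-3) - 3)))*(1/4) = (5*(0/(12 - 3)))*(1/4) = (5*(0/9))*(1/4) = (5*(0*(1/9)))*(1/4) = (5*0)*(1/4) = 0*(1/4) = 0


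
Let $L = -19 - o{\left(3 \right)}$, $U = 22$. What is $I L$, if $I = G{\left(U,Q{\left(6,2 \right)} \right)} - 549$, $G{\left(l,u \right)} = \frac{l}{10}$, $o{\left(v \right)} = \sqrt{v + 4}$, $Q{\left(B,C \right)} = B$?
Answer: $\frac{51946}{5} + \frac{2734 \sqrt{7}}{5} \approx 11836.0$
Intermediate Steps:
$o{\left(v \right)} = \sqrt{4 + v}$
$G{\left(l,u \right)} = \frac{l}{10}$ ($G{\left(l,u \right)} = l \frac{1}{10} = \frac{l}{10}$)
$L = -19 - \sqrt{7}$ ($L = -19 - \sqrt{4 + 3} = -19 - \sqrt{7} \approx -21.646$)
$I = - \frac{2734}{5}$ ($I = \frac{1}{10} \cdot 22 - 549 = \frac{11}{5} - 549 = - \frac{2734}{5} \approx -546.8$)
$I L = - \frac{2734 \left(-19 - \sqrt{7}\right)}{5} = \frac{51946}{5} + \frac{2734 \sqrt{7}}{5}$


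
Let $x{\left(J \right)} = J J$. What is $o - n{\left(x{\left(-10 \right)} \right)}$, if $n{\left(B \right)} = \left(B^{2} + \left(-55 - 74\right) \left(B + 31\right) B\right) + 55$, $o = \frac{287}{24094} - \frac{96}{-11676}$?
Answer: $\frac{5625911842199}{3349066} \approx 1.6798 \cdot 10^{6}$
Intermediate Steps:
$x{\left(J \right)} = J^{2}$
$o = \frac{67429}{3349066}$ ($o = 287 \cdot \frac{1}{24094} - - \frac{8}{973} = \frac{41}{3442} + \frac{8}{973} = \frac{67429}{3349066} \approx 0.020134$)
$n{\left(B \right)} = 55 + B^{2} + B \left(-3999 - 129 B\right)$ ($n{\left(B \right)} = \left(B^{2} + - 129 \left(31 + B\right) B\right) + 55 = \left(B^{2} + \left(-3999 - 129 B\right) B\right) + 55 = \left(B^{2} + B \left(-3999 - 129 B\right)\right) + 55 = 55 + B^{2} + B \left(-3999 - 129 B\right)$)
$o - n{\left(x{\left(-10 \right)} \right)} = \frac{67429}{3349066} - \left(55 - 3999 \left(-10\right)^{2} - 128 \left(\left(-10\right)^{2}\right)^{2}\right) = \frac{67429}{3349066} - \left(55 - 399900 - 128 \cdot 100^{2}\right) = \frac{67429}{3349066} - \left(55 - 399900 - 1280000\right) = \frac{67429}{3349066} - -1679845 = \frac{67429}{3349066} + 1679845 = \frac{5625911842199}{3349066}$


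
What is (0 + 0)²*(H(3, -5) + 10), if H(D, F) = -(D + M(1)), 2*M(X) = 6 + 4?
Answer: 0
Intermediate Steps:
M(X) = 5 (M(X) = (6 + 4)/2 = (½)*10 = 5)
H(D, F) = -5 - D (H(D, F) = -(D + 5) = -(5 + D) = -5 - D)
(0 + 0)²*(H(3, -5) + 10) = (0 + 0)²*((-5 - 1*3) + 10) = 0²*((-5 - 3) + 10) = 0*(-8 + 10) = 0*2 = 0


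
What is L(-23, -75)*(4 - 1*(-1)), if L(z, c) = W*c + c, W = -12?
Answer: 4125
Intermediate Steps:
L(z, c) = -11*c (L(z, c) = -12*c + c = -11*c)
L(-23, -75)*(4 - 1*(-1)) = (-11*(-75))*(4 - 1*(-1)) = 825*(4 + 1) = 825*5 = 4125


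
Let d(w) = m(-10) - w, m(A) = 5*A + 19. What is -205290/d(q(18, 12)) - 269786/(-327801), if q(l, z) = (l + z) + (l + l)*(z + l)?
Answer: 67602093116/374020941 ≈ 180.74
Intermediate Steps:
m(A) = 19 + 5*A
q(l, z) = l + z + 2*l*(l + z) (q(l, z) = (l + z) + (2*l)*(l + z) = (l + z) + 2*l*(l + z) = l + z + 2*l*(l + z))
d(w) = -31 - w (d(w) = (19 + 5*(-10)) - w = (19 - 50) - w = -31 - w)
-205290/d(q(18, 12)) - 269786/(-327801) = -205290/(-31 - (18 + 12 + 2*18**2 + 2*18*12)) - 269786/(-327801) = -205290/(-31 - (18 + 12 + 2*324 + 432)) - 269786*(-1/327801) = -205290/(-31 - (18 + 12 + 648 + 432)) + 269786/327801 = -205290/(-31 - 1*1110) + 269786/327801 = -205290/(-31 - 1110) + 269786/327801 = -205290/(-1141) + 269786/327801 = -205290*(-1/1141) + 269786/327801 = 205290/1141 + 269786/327801 = 67602093116/374020941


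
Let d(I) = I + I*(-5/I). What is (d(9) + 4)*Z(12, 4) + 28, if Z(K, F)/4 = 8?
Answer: 284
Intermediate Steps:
d(I) = -5 + I (d(I) = I - 5 = -5 + I)
Z(K, F) = 32 (Z(K, F) = 4*8 = 32)
(d(9) + 4)*Z(12, 4) + 28 = ((-5 + 9) + 4)*32 + 28 = (4 + 4)*32 + 28 = 8*32 + 28 = 256 + 28 = 284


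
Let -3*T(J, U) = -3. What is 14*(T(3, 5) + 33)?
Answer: 476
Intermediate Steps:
T(J, U) = 1 (T(J, U) = -⅓*(-3) = 1)
14*(T(3, 5) + 33) = 14*(1 + 33) = 14*34 = 476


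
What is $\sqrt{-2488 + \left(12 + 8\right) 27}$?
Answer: $2 i \sqrt{487} \approx 44.136 i$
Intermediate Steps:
$\sqrt{-2488 + \left(12 + 8\right) 27} = \sqrt{-2488 + 20 \cdot 27} = \sqrt{-2488 + 540} = \sqrt{-1948} = 2 i \sqrt{487}$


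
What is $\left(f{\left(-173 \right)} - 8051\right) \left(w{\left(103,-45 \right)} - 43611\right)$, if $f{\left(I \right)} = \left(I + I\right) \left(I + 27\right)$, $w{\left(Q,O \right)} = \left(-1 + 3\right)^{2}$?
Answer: $-1851771255$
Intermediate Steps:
$w{\left(Q,O \right)} = 4$ ($w{\left(Q,O \right)} = 2^{2} = 4$)
$f{\left(I \right)} = 2 I \left(27 + I\right)$
$\left(f{\left(-173 \right)} - 8051\right) \left(w{\left(103,-45 \right)} - 43611\right) = \left(2 \left(-173\right) \left(27 - 173\right) - 8051\right) \left(4 - 43611\right) = \left(2 \left(-173\right) \left(-146\right) - 8051\right) \left(-43607\right) = \left(50516 - 8051\right) \left(-43607\right) = 42465 \left(-43607\right) = -1851771255$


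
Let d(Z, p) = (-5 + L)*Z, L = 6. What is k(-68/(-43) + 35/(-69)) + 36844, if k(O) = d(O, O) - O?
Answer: 36844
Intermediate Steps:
d(Z, p) = Z (d(Z, p) = (-5 + 6)*Z = 1*Z = Z)
k(O) = 0 (k(O) = O - O = 0)
k(-68/(-43) + 35/(-69)) + 36844 = 0 + 36844 = 36844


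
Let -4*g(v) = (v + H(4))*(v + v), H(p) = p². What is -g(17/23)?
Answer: 6545/1058 ≈ 6.1862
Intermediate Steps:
g(v) = -v*(16 + v)/2 (g(v) = -(v + 4²)*(v + v)/4 = -(v + 16)*2*v/4 = -(16 + v)*2*v/4 = -v*(16 + v)/2)
-g(17/23) = -(-1)*17/23*(16 + 17/23)/2 = -(-1)*17*(1/23)*(16 + 17*(1/23))/2 = -(-1)*17*(16 + 17/23)/(2*23) = -(-1)*17*385/(2*23*23) = -1*(-6545/1058) = 6545/1058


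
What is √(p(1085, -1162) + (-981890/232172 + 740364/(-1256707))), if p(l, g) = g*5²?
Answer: I*√618366460054612853936110238/145886088802 ≈ 170.45*I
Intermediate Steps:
p(l, g) = 25*g (p(l, g) = g*25 = 25*g)
√(p(1085, -1162) + (-981890/232172 + 740364/(-1256707))) = √(25*(-1162) + (-981890/232172 + 740364/(-1256707))) = √(-29050 + (-981890*1/232172 + 740364*(-1/1256707))) = √(-29050 + (-490945/116086 - 740364/1256707)) = √(-29050 - 702919913419/145886088802) = √(-4238693799611519/145886088802) = I*√618366460054612853936110238/145886088802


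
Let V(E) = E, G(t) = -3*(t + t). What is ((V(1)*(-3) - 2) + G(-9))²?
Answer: 2401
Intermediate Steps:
G(t) = -6*t
((V(1)*(-3) - 2) + G(-9))² = ((1*(-3) - 2) - 6*(-9))² = ((-3 - 2) + 54)² = (-5 + 54)² = 49² = 2401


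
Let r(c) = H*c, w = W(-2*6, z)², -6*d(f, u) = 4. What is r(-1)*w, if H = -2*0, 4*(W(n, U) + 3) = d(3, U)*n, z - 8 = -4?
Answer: 0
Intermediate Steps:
d(f, u) = -⅔ (d(f, u) = -⅙*4 = -⅔)
z = 4 (z = 8 - 4 = 4)
W(n, U) = -3 - n/6 (W(n, U) = -3 + (-2*n/3)/4 = -3 - n/6)
H = 0
w = 1 (w = (-3 - (-1)*6/3)² = (-3 - ⅙*(-12))² = (-3 + 2)² = (-1)² = 1)
r(c) = 0 (r(c) = 0*c = 0)
r(-1)*w = 0*1 = 0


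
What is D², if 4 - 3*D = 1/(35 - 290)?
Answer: 1042441/585225 ≈ 1.7813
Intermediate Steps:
D = 1021/765 (D = 4/3 - 1/(3*(35 - 290)) = 4/3 - ⅓/(-255) = 4/3 - ⅓*(-1/255) = 4/3 + 1/765 = 1021/765 ≈ 1.3346)
D² = (1021/765)² = 1042441/585225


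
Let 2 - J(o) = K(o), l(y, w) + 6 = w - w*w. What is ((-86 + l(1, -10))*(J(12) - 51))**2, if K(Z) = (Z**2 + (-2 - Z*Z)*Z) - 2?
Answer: 99427963684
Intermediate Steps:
l(y, w) = -6 + w - w**2 (l(y, w) = -6 + (w - w*w) = -6 + (w - w**2) = -6 + w - w**2)
K(Z) = -2 + Z**2 + Z*(-2 - Z**2) (K(Z) = (Z**2 + (-2 - Z**2)*Z) - 2 = (Z**2 + Z*(-2 - Z**2)) - 2 = -2 + Z**2 + Z*(-2 - Z**2))
J(o) = 4 + o**3 - o**2 + 2*o (J(o) = 2 - (-2 + o**2 - o**3 - 2*o) = 2 + (2 + o**3 - o**2 + 2*o) = 4 + o**3 - o**2 + 2*o)
((-86 + l(1, -10))*(J(12) - 51))**2 = ((-86 + (-6 - 10 - 1*(-10)**2))*((4 + 12**3 - 1*12**2 + 2*12) - 51))**2 = ((-86 + (-6 - 10 - 1*100))*((4 + 1728 - 1*144 + 24) - 51))**2 = ((-86 + (-6 - 10 - 100))*((4 + 1728 - 144 + 24) - 51))**2 = ((-86 - 116)*(1612 - 51))**2 = (-202*1561)**2 = (-315322)**2 = 99427963684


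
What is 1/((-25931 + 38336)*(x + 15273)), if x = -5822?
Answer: 1/117239655 ≈ 8.5295e-9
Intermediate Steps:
1/((-25931 + 38336)*(x + 15273)) = 1/((-25931 + 38336)*(-5822 + 15273)) = 1/(12405*9451) = 1/117239655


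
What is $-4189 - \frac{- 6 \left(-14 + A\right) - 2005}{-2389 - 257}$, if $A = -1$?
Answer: $- \frac{11086009}{2646} \approx -4189.7$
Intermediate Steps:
$-4189 - \frac{- 6 \left(-14 + A\right) - 2005}{-2389 - 257} = -4189 - \frac{- 6 \left(-14 - 1\right) - 2005}{-2389 - 257} = -4189 - \frac{\left(-6\right) \left(-15\right) - 2005}{-2646} = -4189 - \left(90 - 2005\right) \left(- \frac{1}{2646}\right) = -4189 - \left(-1915\right) \left(- \frac{1}{2646}\right) = -4189 - \frac{1915}{2646} = - \frac{11086009}{2646}$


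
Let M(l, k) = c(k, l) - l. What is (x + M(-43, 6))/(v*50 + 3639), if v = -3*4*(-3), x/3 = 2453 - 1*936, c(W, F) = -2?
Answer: 656/777 ≈ 0.84427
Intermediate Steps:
x = 4551 (x = 3*(2453 - 1*936) = 3*(2453 - 936) = 3*1517 = 4551)
M(l, k) = -2 - l
v = 36 (v = -12*(-3) = 36)
(x + M(-43, 6))/(v*50 + 3639) = (4551 + (-2 - 1*(-43)))/(36*50 + 3639) = (4551 + (-2 + 43))/(1800 + 3639) = (4551 + 41)/5439 = 4592*(1/5439) = 656/777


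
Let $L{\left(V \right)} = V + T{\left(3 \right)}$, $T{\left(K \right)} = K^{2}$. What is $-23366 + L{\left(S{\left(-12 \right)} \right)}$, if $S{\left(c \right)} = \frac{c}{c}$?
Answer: $-23356$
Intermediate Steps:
$S{\left(c \right)} = 1$
$L{\left(V \right)} = 9 + V$ ($L{\left(V \right)} = V + 3^{2} = V + 9 = 9 + V$)
$-23366 + L{\left(S{\left(-12 \right)} \right)} = -23366 + \left(9 + 1\right) = -23366 + 10 = -23356$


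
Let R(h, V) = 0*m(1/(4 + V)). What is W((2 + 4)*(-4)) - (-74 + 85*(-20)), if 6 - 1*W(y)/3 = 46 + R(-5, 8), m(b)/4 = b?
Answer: 1654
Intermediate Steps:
m(b) = 4*b
R(h, V) = 0 (R(h, V) = 0*(4/(4 + V)) = 0)
W(y) = -120 (W(y) = 18 - 3*(46 + 0) = 18 - 3*46 = 18 - 138 = -120)
W((2 + 4)*(-4)) - (-74 + 85*(-20)) = -120 - (-74 + 85*(-20)) = -120 - (-74 - 1700) = -120 - 1*(-1774) = -120 + 1774 = 1654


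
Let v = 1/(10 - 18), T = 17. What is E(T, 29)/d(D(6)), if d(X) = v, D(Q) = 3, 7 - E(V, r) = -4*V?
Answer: -600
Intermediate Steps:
E(V, r) = 7 + 4*V (E(V, r) = 7 - (-4)*V = 7 + 4*V)
v = -⅛ (v = 1/(-8) = -⅛ ≈ -0.12500)
d(X) = -⅛
E(T, 29)/d(D(6)) = (7 + 4*17)/(-⅛) = (7 + 68)*(-8) = 75*(-8) = -600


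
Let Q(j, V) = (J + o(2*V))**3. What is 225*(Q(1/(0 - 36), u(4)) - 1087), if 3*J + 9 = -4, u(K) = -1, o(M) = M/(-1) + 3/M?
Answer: -6173975/24 ≈ -2.5725e+5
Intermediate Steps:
o(M) = -M + 3/M (o(M) = M*(-1) + 3/M = -M + 3/M)
J = -13/3 (J = -3 + (1/3)*(-4) = -3 - 4/3 = -13/3 ≈ -4.3333)
Q(j, V) = (-13/3 - 2*V + 3/(2*V))**3 (Q(j, V) = (-13/3 + (-2*V + 3/((2*V))))**3 = (-13/3 + (-2*V + 3*(1/(2*V))))**3 = (-13/3 + (-2*V + 3/(2*V)))**3 = (-13/3 - 2*V + 3/(2*V))**3)
225*(Q(1/(0 - 36), u(4)) - 1087) = 225*(-1/216*(-9 + 2*(-1)*(13 + 6*(-1)))**3/(-1)**3 - 1087) = 225*(-1/216*(-1)*(-9 + 2*(-1)*(13 - 6))**3 - 1087) = 225*(-1/216*(-1)*(-9 + 2*(-1)*7)**3 - 1087) = 225*(-1/216*(-1)*(-9 - 14)**3 - 1087) = 225*(-1/216*(-1)*(-23)**3 - 1087) = 225*(-1/216*(-1)*(-12167) - 1087) = 225*(-12167/216 - 1087) = 225*(-246959/216) = -6173975/24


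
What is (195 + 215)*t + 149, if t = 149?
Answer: 61239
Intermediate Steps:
(195 + 215)*t + 149 = (195 + 215)*149 + 149 = 410*149 + 149 = 61090 + 149 = 61239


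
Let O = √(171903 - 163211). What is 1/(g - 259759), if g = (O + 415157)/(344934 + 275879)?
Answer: -50056570900431915/13002611326136379089704 - 620813*√2173/13002611326136379089704 ≈ -3.8497e-6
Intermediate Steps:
O = 2*√2173 (O = √8692 = 2*√2173 ≈ 93.231)
g = 415157/620813 + 2*√2173/620813 (g = (2*√2173 + 415157)/(344934 + 275879) = (415157 + 2*√2173)/620813 = (415157 + 2*√2173)*(1/620813) = 415157/620813 + 2*√2173/620813 ≈ 0.66888)
1/(g - 259759) = 1/((415157/620813 + 2*√2173/620813) - 259759) = 1/(-161261348910/620813 + 2*√2173/620813)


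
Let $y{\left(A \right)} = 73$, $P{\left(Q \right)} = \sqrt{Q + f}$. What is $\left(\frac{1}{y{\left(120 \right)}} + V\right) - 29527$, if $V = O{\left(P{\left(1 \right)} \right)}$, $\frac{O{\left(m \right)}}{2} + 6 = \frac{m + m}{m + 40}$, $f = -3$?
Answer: $\frac{2 \left(- 1078027 \sqrt{2} + 43126920 i\right)}{73 \left(\sqrt{2} - 40 i\right)} \approx -29539.0 + 0.14125 i$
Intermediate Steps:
$P{\left(Q \right)} = \sqrt{-3 + Q}$ ($P{\left(Q \right)} = \sqrt{Q - 3} = \sqrt{-3 + Q}$)
$O{\left(m \right)} = -12 + \frac{4 m}{40 + m}$ ($O{\left(m \right)} = -12 + 2 \frac{m + m}{m + 40} = -12 + 2 \frac{2 m}{40 + m} = -12 + \frac{4 m}{40 + m}$)
$V = \frac{8 \left(-60 - i \sqrt{2}\right)}{40 + i \sqrt{2}}$ ($V = \frac{8 \left(-60 - \sqrt{-3 + 1}\right)}{40 + \sqrt{-3 + 1}} = \frac{8 \left(-60 - \sqrt{-2}\right)}{40 + \sqrt{-2}} = \frac{8 \left(-60 - i \sqrt{2}\right)}{40 + i \sqrt{2}} \approx -11.995 + 0.14124 i$)
$\left(\frac{1}{y{\left(120 \right)}} + V\right) - 29527 = \left(\frac{1}{73} + \frac{8 \left(- \sqrt{2} + 60 i\right)}{\sqrt{2} - 40 i}\right) - 29527 = - \frac{2155470}{73} + \frac{8 \left(- \sqrt{2} + 60 i\right)}{\sqrt{2} - 40 i}$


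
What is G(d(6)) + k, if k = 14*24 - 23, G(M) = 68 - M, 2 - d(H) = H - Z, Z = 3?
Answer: 382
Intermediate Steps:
d(H) = 5 - H (d(H) = 2 - (H - 1*3) = 2 - (H - 3) = 2 - (-3 + H) = 2 + (3 - H) = 5 - H)
k = 313 (k = 336 - 23 = 313)
G(d(6)) + k = (68 - (5 - 1*6)) + 313 = (68 - (5 - 6)) + 313 = (68 - 1*(-1)) + 313 = (68 + 1) + 313 = 69 + 313 = 382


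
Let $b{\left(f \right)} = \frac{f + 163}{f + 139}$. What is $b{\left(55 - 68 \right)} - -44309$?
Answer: $\frac{930514}{21} \approx 44310.0$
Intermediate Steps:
$b{\left(f \right)} = \frac{163 + f}{139 + f}$
$b{\left(55 - 68 \right)} - -44309 = \frac{163 + \left(55 - 68\right)}{139 + \left(55 - 68\right)} - -44309 = \frac{163 + \left(55 - 68\right)}{139 + \left(55 - 68\right)} + 44309 = \frac{163 - 13}{139 - 13} + 44309 = \frac{1}{126} \cdot 150 + 44309 = \frac{25}{21} + 44309 = \frac{930514}{21}$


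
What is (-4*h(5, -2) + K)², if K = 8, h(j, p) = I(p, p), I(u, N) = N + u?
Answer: 576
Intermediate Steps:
h(j, p) = 2*p (h(j, p) = p + p = 2*p)
(-4*h(5, -2) + K)² = (-8*(-2) + 8)² = (-4*(-4) + 8)² = (16 + 8)² = 24² = 576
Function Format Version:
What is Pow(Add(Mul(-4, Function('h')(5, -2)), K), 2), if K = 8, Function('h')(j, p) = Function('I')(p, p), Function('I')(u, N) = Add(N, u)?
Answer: 576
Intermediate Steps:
Function('h')(j, p) = Mul(2, p) (Function('h')(j, p) = Add(p, p) = Mul(2, p))
Pow(Add(Mul(-4, Function('h')(5, -2)), K), 2) = Pow(Add(Mul(-4, Mul(2, -2)), 8), 2) = Pow(Add(Mul(-4, -4), 8), 2) = Pow(Add(16, 8), 2) = Pow(24, 2) = 576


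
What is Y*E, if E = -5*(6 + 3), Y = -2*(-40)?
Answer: -3600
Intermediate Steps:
Y = 80
E = -45 (E = -5*9 = -45)
Y*E = 80*(-45) = -3600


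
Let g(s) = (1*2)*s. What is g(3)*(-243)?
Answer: -1458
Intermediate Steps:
g(s) = 2*s
g(3)*(-243) = (2*3)*(-243) = 6*(-243) = -1458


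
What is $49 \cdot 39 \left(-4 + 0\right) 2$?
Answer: $-15288$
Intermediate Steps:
$49 \cdot 39 \left(-4 + 0\right) 2 = 1911 \left(\left(-4\right) 2\right) = 1911 \left(-8\right) = -15288$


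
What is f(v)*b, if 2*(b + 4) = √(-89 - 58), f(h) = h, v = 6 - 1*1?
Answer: -20 + 35*I*√3/2 ≈ -20.0 + 30.311*I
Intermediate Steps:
v = 5 (v = 6 - 1 = 5)
b = -4 + 7*I*√3/2 (b = -4 + √(-89 - 58)/2 = -4 + √(-147)/2 = -4 + (7*I*√3)/2 = -4 + 7*I*√3/2 ≈ -4.0 + 6.0622*I)
f(v)*b = 5*(-4 + 7*I*√3/2) = -20 + 35*I*√3/2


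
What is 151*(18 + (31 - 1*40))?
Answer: 1359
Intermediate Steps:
151*(18 + (31 - 1*40)) = 151*(18 + (31 - 40)) = 151*(18 - 9) = 151*9 = 1359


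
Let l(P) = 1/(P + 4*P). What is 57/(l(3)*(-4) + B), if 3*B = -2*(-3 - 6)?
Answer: 855/86 ≈ 9.9419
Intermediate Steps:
l(P) = 1/(5*P)
B = 6 (B = (-2*(-3 - 6))/3 = (-2*(-9))/3 = (⅓)*18 = 6)
57/(l(3)*(-4) + B) = 57/(((⅕)/3)*(-4) + 6) = 57/(((⅕)*(⅓))*(-4) + 6) = 57/((1/15)*(-4) + 6) = 57/(-4/15 + 6) = 57/(86/15) = (15/86)*57 = 855/86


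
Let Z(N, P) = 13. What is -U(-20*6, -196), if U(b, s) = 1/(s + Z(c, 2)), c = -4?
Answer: 1/183 ≈ 0.0054645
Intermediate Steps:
U(b, s) = 1/(13 + s) (U(b, s) = 1/(s + 13) = 1/(13 + s))
-U(-20*6, -196) = -1/(13 - 196) = -1/(-183) = -1*(-1/183) = 1/183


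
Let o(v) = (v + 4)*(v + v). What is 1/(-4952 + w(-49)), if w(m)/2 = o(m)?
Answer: 1/3868 ≈ 0.00025853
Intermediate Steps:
o(v) = 2*v*(4 + v) (o(v) = (4 + v)*(2*v) = 2*v*(4 + v))
w(m) = 4*m*(4 + m) (w(m) = 2*(2*m*(4 + m)) = 4*m*(4 + m))
1/(-4952 + w(-49)) = 1/(-4952 + 4*(-49)*(4 - 49)) = 1/(-4952 + 4*(-49)*(-45)) = 1/(-4952 + 8820) = 1/3868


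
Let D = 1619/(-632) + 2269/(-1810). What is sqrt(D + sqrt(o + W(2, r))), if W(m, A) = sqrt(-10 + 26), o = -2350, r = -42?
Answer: sqrt(-312032635010 + 81784560400*I*sqrt(2346))/285980 ≈ 4.7313 + 5.1186*I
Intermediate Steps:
D = -2182199/571960 (D = 1619*(-1/632) + 2269*(-1/1810) = -1619/632 - 2269/1810 = -2182199/571960 ≈ -3.8153)
W(m, A) = 4 (W(m, A) = sqrt(16) = 4)
sqrt(D + sqrt(o + W(2, r))) = sqrt(-2182199/571960 + sqrt(-2350 + 4)) = sqrt(-2182199/571960 + sqrt(-2346)) = sqrt(-2182199/571960 + I*sqrt(2346))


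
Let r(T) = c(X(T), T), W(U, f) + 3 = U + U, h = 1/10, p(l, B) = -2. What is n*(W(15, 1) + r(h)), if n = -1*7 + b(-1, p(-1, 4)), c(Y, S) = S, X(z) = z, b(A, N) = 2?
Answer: -271/2 ≈ -135.50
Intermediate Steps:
h = ⅒ ≈ 0.10000
W(U, f) = -3 + 2*U (W(U, f) = -3 + (U + U) = -3 + 2*U)
r(T) = T
n = -5 (n = -1*7 + 2 = -7 + 2 = -5)
n*(W(15, 1) + r(h)) = -5*((-3 + 2*15) + ⅒) = -5*((-3 + 30) + ⅒) = -5*(27 + ⅒) = -5*271/10 = -271/2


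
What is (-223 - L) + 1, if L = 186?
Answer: -408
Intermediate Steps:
(-223 - L) + 1 = (-223 - 1*186) + 1 = (-223 - 186) + 1 = -409 + 1 = -408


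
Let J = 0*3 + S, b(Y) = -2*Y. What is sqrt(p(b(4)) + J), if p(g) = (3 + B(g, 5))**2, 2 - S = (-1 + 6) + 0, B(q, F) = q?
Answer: sqrt(22) ≈ 4.6904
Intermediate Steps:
S = -3 (S = 2 - ((-1 + 6) + 0) = 2 - (5 + 0) = 2 - 1*5 = 2 - 5 = -3)
p(g) = (3 + g)**2
J = -3 (J = 0*3 - 3 = 0 - 3 = -3)
sqrt(p(b(4)) + J) = sqrt((3 - 2*4)**2 - 3) = sqrt((3 - 8)**2 - 3) = sqrt((-5)**2 - 3) = sqrt(25 - 3) = sqrt(22)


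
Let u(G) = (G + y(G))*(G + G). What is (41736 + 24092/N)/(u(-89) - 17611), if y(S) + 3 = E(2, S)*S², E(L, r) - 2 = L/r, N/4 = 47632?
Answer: -1987975175/132865986864 ≈ -0.014962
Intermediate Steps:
N = 190528 (N = 4*47632 = 190528)
E(L, r) = 2 + L/r
y(S) = -3 + S²*(2 + 2/S) (y(S) = -3 + (2 + 2/S)*S² = -3 + S²*(2 + 2/S))
u(G) = 2*G*(-3 + G + 2*G*(1 + G)) (u(G) = (G + (-3 + 2*G*(1 + G)))*(G + G) = (-3 + G + 2*G*(1 + G))*(2*G) = 2*G*(-3 + G + 2*G*(1 + G)))
(41736 + 24092/N)/(u(-89) - 17611) = (41736 + 24092/190528)/(2*(-89)*(-3 - 89 + 2*(-89)*(1 - 89)) - 17611) = (41736 + 24092*(1/190528))/(2*(-89)*(-3 - 89 + 2*(-89)*(-88)) - 17611) = (41736 + 6023/47632)/(2*(-89)*(-3 - 89 + 15664) - 17611) = 1987975175/(47632*(2*(-89)*15572 - 17611)) = 1987975175/(47632*(-2771816 - 17611)) = (1987975175/47632)/(-2789427) = (1987975175/47632)*(-1/2789427) = -1987975175/132865986864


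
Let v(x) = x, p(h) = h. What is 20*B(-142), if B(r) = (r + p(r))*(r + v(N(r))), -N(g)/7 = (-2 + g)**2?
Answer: 825269920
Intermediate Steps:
N(g) = -7*(-2 + g)**2
B(r) = 2*r*(r - 7*(-2 + r)**2) (B(r) = (r + r)*(r - 7*(-2 + r)**2) = (2*r)*(r - 7*(-2 + r)**2) = 2*r*(r - 7*(-2 + r)**2))
20*B(-142) = 20*(2*(-142)*(-142 - 7*(-2 - 142)**2)) = 20*(2*(-142)*(-142 - 7*(-144)**2)) = 20*(2*(-142)*(-142 - 7*20736)) = 20*(2*(-142)*(-142 - 145152)) = 20*(2*(-142)*(-145294)) = 20*41263496 = 825269920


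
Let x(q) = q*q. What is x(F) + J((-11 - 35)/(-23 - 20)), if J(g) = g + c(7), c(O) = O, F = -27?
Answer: 31694/43 ≈ 737.07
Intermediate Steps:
x(q) = q²
J(g) = 7 + g (J(g) = g + 7 = 7 + g)
x(F) + J((-11 - 35)/(-23 - 20)) = (-27)² + (7 + (-11 - 35)/(-23 - 20)) = 729 + (7 - 46/(-43)) = 729 + (7 - 46*(-1/43)) = 729 + (7 + 46/43) = 729 + 347/43 = 31694/43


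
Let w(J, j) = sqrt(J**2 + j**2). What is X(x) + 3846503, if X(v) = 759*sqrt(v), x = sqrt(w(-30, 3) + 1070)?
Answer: 3846503 + 759*(1070 + 3*sqrt(101))**(1/4) ≈ 3.8509e+6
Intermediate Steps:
x = sqrt(1070 + 3*sqrt(101)) (x = sqrt(sqrt((-30)**2 + 3**2) + 1070) = sqrt(sqrt(900 + 9) + 1070) = sqrt(sqrt(909) + 1070) = sqrt(3*sqrt(101) + 1070) = sqrt(1070 + 3*sqrt(101)) ≈ 33.169)
X(x) + 3846503 = 759*sqrt(sqrt(1070 + 3*sqrt(101))) + 3846503 = 759*(1070 + 3*sqrt(101))**(1/4) + 3846503 = 3846503 + 759*(1070 + 3*sqrt(101))**(1/4)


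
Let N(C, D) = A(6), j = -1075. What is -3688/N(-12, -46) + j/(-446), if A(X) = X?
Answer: -819199/1338 ≈ -612.26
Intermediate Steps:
N(C, D) = 6
-3688/N(-12, -46) + j/(-446) = -3688/6 - 1075/(-446) = -3688*⅙ - 1075*(-1/446) = -1844/3 + 1075/446 = -819199/1338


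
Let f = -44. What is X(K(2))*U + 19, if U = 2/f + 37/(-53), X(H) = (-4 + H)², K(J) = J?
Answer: 9343/583 ≈ 16.026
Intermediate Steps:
U = -867/1166 (U = 2/(-44) + 37/(-53) = 2*(-1/44) + 37*(-1/53) = -1/22 - 37/53 = -867/1166 ≈ -0.74357)
X(K(2))*U + 19 = (-4 + 2)²*(-867/1166) + 19 = (-2)²*(-867/1166) + 19 = 4*(-867/1166) + 19 = -1734/583 + 19 = 9343/583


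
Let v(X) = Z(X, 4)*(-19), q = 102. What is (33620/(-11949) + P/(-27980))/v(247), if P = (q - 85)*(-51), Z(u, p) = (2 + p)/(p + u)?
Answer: 233512282067/38113964280 ≈ 6.1267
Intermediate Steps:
Z(u, p) = (2 + p)/(p + u)
P = -867 (P = (102 - 85)*(-51) = 17*(-51) = -867)
v(X) = -114/(4 + X) (v(X) = ((2 + 4)/(4 + X))*(-19) = (6/(4 + X))*(-19) = -114/(4 + X))
(33620/(-11949) + P/(-27980))/v(247) = (33620/(-11949) - 867/(-27980))/((-114/(4 + 247))) = (33620*(-1/11949) - 867*(-1/27980))/((-114/251)) = (-33620/11949 + 867/27980)/((-114*1/251)) = -930327817/(334333020*(-114/251)) = -930327817/334333020*(-251/114) = 233512282067/38113964280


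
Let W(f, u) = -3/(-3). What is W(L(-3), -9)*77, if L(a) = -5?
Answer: 77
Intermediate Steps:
W(f, u) = 1 (W(f, u) = -3*(-1/3) = 1)
W(L(-3), -9)*77 = 1*77 = 77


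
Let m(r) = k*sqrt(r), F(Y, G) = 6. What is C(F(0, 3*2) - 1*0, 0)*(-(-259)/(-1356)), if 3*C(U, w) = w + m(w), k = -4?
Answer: 0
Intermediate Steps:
m(r) = -4*sqrt(r)
C(U, w) = -4*sqrt(w)/3 + w/3 (C(U, w) = (w - 4*sqrt(w))/3 = -4*sqrt(w)/3 + w/3)
C(F(0, 3*2) - 1*0, 0)*(-(-259)/(-1356)) = (-4*sqrt(0)/3 + (1/3)*0)*(-(-259)/(-1356)) = (-4/3*0 + 0)*(-(-259)*(-1)/1356) = (0 + 0)*(-1*259/1356) = 0*(-259/1356) = 0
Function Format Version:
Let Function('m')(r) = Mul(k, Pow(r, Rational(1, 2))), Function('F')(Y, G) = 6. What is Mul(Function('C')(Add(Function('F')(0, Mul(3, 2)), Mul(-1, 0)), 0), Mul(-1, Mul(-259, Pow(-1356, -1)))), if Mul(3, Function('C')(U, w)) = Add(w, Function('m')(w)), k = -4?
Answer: 0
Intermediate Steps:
Function('m')(r) = Mul(-4, Pow(r, Rational(1, 2)))
Function('C')(U, w) = Add(Mul(Rational(-4, 3), Pow(w, Rational(1, 2))), Mul(Rational(1, 3), w)) (Function('C')(U, w) = Mul(Rational(1, 3), Add(w, Mul(-4, Pow(w, Rational(1, 2))))) = Add(Mul(Rational(-4, 3), Pow(w, Rational(1, 2))), Mul(Rational(1, 3), w)))
Mul(Function('C')(Add(Function('F')(0, Mul(3, 2)), Mul(-1, 0)), 0), Mul(-1, Mul(-259, Pow(-1356, -1)))) = Mul(Add(Mul(Rational(-4, 3), Pow(0, Rational(1, 2))), Mul(Rational(1, 3), 0)), Mul(-1, Mul(-259, Pow(-1356, -1)))) = Mul(Add(Mul(Rational(-4, 3), 0), 0), Mul(-1, Mul(-259, Rational(-1, 1356)))) = Mul(Add(0, 0), Mul(-1, Rational(259, 1356))) = Mul(0, Rational(-259, 1356)) = 0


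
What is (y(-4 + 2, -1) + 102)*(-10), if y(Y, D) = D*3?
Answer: -990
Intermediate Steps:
y(Y, D) = 3*D
(y(-4 + 2, -1) + 102)*(-10) = (3*(-1) + 102)*(-10) = (-3 + 102)*(-10) = 99*(-10) = -990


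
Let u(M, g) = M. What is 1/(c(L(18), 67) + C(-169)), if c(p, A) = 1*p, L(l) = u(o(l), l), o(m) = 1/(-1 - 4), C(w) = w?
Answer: -5/846 ≈ -0.0059102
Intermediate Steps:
o(m) = -⅕ (o(m) = 1/(-5) = -⅕)
L(l) = -⅕
c(p, A) = p
1/(c(L(18), 67) + C(-169)) = 1/(-⅕ - 169) = 1/(-846/5) = -5/846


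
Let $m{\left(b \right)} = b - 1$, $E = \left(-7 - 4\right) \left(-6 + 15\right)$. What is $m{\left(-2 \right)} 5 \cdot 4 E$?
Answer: $5940$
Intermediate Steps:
$E = -99$ ($E = \left(-11\right) 9 = -99$)
$m{\left(b \right)} = -1 + b$
$m{\left(-2 \right)} 5 \cdot 4 E = \left(-1 - 2\right) 5 \cdot 4 \left(-99\right) = \left(-3\right) 20 \left(-99\right) = \left(-60\right) \left(-99\right) = 5940$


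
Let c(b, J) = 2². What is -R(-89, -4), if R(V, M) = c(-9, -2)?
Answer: -4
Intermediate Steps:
c(b, J) = 4
R(V, M) = 4
-R(-89, -4) = -1*4 = -4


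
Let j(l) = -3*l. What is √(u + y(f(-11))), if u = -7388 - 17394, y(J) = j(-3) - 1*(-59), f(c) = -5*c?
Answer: 3*I*√2746 ≈ 157.21*I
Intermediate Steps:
y(J) = 68 (y(J) = -3*(-3) - 1*(-59) = 9 + 59 = 68)
u = -24782
√(u + y(f(-11))) = √(-24782 + 68) = √(-24714) = 3*I*√2746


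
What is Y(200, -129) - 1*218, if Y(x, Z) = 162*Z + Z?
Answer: -21245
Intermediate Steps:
Y(x, Z) = 163*Z
Y(200, -129) - 1*218 = 163*(-129) - 1*218 = -21027 - 218 = -21245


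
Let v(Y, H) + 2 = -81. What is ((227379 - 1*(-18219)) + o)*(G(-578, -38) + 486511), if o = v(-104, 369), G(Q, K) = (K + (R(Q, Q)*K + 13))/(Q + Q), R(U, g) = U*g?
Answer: 141196151080495/1156 ≈ 1.2214e+11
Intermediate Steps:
G(Q, K) = (13 + K + K*Q²)/(2*Q) (G(Q, K) = (K + ((Q*Q)*K + 13))/(Q + Q) = (K + (Q²*K + 13))/((2*Q)) = (K + (K*Q² + 13))*(1/(2*Q)) = (K + (13 + K*Q²))*(1/(2*Q)) = (13 + K + K*Q²)*(1/(2*Q)) = (13 + K + K*Q²)/(2*Q))
v(Y, H) = -83 (v(Y, H) = -2 - 81 = -83)
o = -83
((227379 - 1*(-18219)) + o)*(G(-578, -38) + 486511) = ((227379 - 1*(-18219)) - 83)*((½)*(13 - 38 - 38*(-578)²)/(-578) + 486511) = ((227379 + 18219) - 83)*((½)*(-1/578)*(13 - 38 - 38*334084) + 486511) = (245598 - 83)*((½)*(-1/578)*(13 - 38 - 12695192) + 486511) = 245515*((½)*(-1/578)*(-12695217) + 486511) = 245515*(12695217/1156 + 486511) = 245515*(575101933/1156) = 141196151080495/1156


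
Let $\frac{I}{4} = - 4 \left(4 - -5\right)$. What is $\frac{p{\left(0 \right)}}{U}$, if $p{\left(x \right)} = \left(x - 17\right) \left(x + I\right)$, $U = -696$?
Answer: $- \frac{102}{29} \approx -3.5172$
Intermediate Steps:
$I = -144$ ($I = 4 \left(- 4 \left(4 - -5\right)\right) = 4 \left(- 4 \left(4 + 5\right)\right) = 4 \left(\left(-4\right) 9\right) = 4 \left(-36\right) = -144$)
$p{\left(x \right)} = \left(-144 + x\right) \left(-17 + x\right)$ ($p{\left(x \right)} = \left(x - 17\right) \left(x - 144\right) = \left(-17 + x\right) \left(-144 + x\right) = \left(-144 + x\right) \left(-17 + x\right)$)
$\frac{p{\left(0 \right)}}{U} = \frac{2448 + 0^{2} - 0}{-696} = \left(2448 + 0 + 0\right) \left(- \frac{1}{696}\right) = 2448 \left(- \frac{1}{696}\right) = - \frac{102}{29}$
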